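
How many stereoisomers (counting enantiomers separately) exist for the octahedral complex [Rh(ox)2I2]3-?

3

The six octahedral sites form three mutually perpendicular trans pairs.
Each ox is bidentate and must span two cis positions.
Working through the distinct placements yields 2 geometric isomers: I trans; I cis (chiral).
One of these lacks any improper symmetry element and so occurs as an enantiomeric pair, giving 2 + 1 = 3 stereoisomers in total.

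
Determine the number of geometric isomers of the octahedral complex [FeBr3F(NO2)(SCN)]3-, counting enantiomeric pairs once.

Working through the distinct placements yields 4 geometric isomers: Br mer (3 arrangements); Br fac (chiral).

4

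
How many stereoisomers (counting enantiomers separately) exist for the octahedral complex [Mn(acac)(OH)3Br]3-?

An octahedron has six vertices in three trans pairs; every non-trans pair is cis.
Each acac is bidentate and must span two cis positions.
Systematic placement gives 2 geometric isomers: OH fac; OH mer.
Each arrangement has an internal mirror plane or centre of symmetry, so none is chiral.

2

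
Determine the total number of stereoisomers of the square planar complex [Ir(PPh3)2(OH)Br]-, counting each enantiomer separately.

A square has two trans pairs of vertices; adjacent vertices are cis.
There are 2 geometric isomers: PPh3 cis; PPh3 trans.
Each arrangement has an internal mirror plane or centre of symmetry, so none is chiral.

2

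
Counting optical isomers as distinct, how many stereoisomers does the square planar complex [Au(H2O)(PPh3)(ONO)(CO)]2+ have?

3

A square has two trans pairs of vertices; adjacent vertices are cis.
There are 3 geometric isomers: (CO/ONO trans, H2O/PPh3 trans); (CO/PPh3 trans, H2O/ONO trans); (CO/H2O trans, ONO/PPh3 trans).
Each arrangement has an internal mirror plane or centre of symmetry, so none is chiral.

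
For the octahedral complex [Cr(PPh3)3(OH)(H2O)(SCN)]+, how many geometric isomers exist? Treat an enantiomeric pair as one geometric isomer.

The distinct arrangements are (4 in all): PPh3 mer (3 arrangements); PPh3 fac (chiral).

4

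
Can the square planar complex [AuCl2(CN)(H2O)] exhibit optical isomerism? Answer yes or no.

no

In a square planar complex each vertex has one trans partner and two cis neighbours.
Working through the distinct placements yields 2 geometric isomers: Cl cis; Cl trans.
Each arrangement has an internal mirror plane or centre of symmetry, so none is chiral.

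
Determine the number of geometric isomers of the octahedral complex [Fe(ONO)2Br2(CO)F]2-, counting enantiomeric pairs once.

6

The distinct arrangements are (6 in all): ONO trans, Br trans; ONO cis, Br trans; ONO trans, Br cis; ONO cis, Br cis (3 arrangements, 2 chiral).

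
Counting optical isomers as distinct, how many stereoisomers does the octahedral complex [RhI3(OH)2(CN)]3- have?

The six octahedral sites form three mutually perpendicular trans pairs.
There are 3 geometric isomers: I mer, OH trans; I fac, OH cis; I mer, OH cis.
Each arrangement has an internal mirror plane or centre of symmetry, so none is chiral.

3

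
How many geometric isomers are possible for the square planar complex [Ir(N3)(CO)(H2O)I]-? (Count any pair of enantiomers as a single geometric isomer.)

3

In a square planar complex each vertex has one trans partner and two cis neighbours.
The distinct arrangements are (3 in all): (CO/I trans, H2O/N3 trans); (CO/N3 trans, H2O/I trans); (CO/H2O trans, I/N3 trans).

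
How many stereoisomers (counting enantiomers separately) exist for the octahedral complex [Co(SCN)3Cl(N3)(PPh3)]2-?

The six octahedral sites form three mutually perpendicular trans pairs.
Working through the distinct placements yields 4 geometric isomers: SCN mer (3 arrangements); SCN fac (chiral).
One of these lacks any improper symmetry element and so occurs as an enantiomeric pair, giving 4 + 1 = 5 stereoisomers in total.

5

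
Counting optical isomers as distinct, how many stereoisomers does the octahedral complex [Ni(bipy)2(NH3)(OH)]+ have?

The six octahedral sites form three mutually perpendicular trans pairs.
Each bipy is bidentate and must span two cis positions.
Systematic placement gives 2 geometric isomers: NH3 and OH mutually trans; NH3 and OH mutually cis (chiral).
One of these lacks any improper symmetry element and so occurs as an enantiomeric pair, giving 2 + 1 = 3 stereoisomers in total.

3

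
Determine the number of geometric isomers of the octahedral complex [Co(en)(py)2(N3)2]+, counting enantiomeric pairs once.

In an octahedral complex each vertex has one trans partner and four cis neighbours.
Each en is bidentate and must span two cis positions.
The distinct arrangements are (3 in all): py cis, N3 trans; py trans, N3 cis; py cis, N3 cis (chiral).

3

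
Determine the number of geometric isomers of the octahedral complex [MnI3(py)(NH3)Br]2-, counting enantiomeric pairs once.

4

The six octahedral sites form three mutually perpendicular trans pairs.
The distinct arrangements are (4 in all): I mer (3 arrangements); I fac (chiral).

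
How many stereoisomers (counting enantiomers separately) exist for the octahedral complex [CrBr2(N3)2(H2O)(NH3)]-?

8

An octahedron has six vertices in three trans pairs; every non-trans pair is cis.
There are 6 geometric isomers: Br trans, N3 cis; Br trans, N3 trans; Br cis, N3 cis (3 arrangements, 2 chiral); Br cis, N3 trans.
Of these, 2 lack any improper symmetry element and so occur as enantiomeric pairs, giving 6 + 2 = 8 stereoisomers in total.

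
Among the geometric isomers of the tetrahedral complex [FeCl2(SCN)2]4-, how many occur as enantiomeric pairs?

In a tetrahedral complex all four positions are equivalent and every pair of ligands is adjacent — there is no cis/trans distinction.
Only one geometric arrangement is possible.

0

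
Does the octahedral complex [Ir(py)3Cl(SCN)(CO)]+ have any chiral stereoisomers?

yes

The six octahedral sites form three mutually perpendicular trans pairs.
The distinct arrangements are (4 in all): py mer (3 arrangements); py fac (chiral).
One of these lacks any improper symmetry element and so occurs as an enantiomeric pair, giving 4 + 1 = 5 stereoisomers in total.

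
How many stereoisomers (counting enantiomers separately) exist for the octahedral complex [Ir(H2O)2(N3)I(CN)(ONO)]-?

The six octahedral sites form three mutually perpendicular trans pairs.
Placing the ligands in turn and identifying arrangements related by rotation or reflection leaves 9 distinct geometric isomers.
Of these, 6 lack any improper symmetry element and so occur as enantiomeric pairs, giving 9 + 6 = 15 stereoisomers in total.

15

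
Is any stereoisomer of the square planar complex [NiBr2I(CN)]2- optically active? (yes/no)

no

In a square planar complex each vertex has one trans partner and two cis neighbours.
Working through the distinct placements yields 2 geometric isomers: Br cis; Br trans.
Each arrangement has an internal mirror plane or centre of symmetry, so none is chiral.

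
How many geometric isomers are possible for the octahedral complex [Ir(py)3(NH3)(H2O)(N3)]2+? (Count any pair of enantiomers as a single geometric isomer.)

In an octahedral complex each vertex has one trans partner and four cis neighbours.
Systematic placement gives 4 geometric isomers: py mer (3 arrangements); py fac (chiral).

4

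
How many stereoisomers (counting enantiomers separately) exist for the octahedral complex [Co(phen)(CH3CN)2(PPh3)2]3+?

The six octahedral sites form three mutually perpendicular trans pairs.
Each phen is bidentate and must span two cis positions.
The distinct arrangements are (3 in all): CH3CN trans, PPh3 cis; CH3CN cis, PPh3 cis (chiral); CH3CN cis, PPh3 trans.
One of these lacks any improper symmetry element and so occurs as an enantiomeric pair, giving 3 + 1 = 4 stereoisomers in total.

4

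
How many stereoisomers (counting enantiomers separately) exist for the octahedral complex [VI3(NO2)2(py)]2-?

The six octahedral sites form three mutually perpendicular trans pairs.
There are 3 geometric isomers: I mer, NO2 cis; I mer, NO2 trans; I fac, NO2 cis.
Each arrangement has an internal mirror plane or centre of symmetry, so none is chiral.

3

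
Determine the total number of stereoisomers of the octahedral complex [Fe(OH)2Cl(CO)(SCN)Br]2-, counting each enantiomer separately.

15

The six octahedral sites form three mutually perpendicular trans pairs.
Placing the ligands in turn and identifying arrangements related by rotation or reflection leaves 9 distinct geometric isomers.
Of these, 6 lack any improper symmetry element and so occur as enantiomeric pairs, giving 9 + 6 = 15 stereoisomers in total.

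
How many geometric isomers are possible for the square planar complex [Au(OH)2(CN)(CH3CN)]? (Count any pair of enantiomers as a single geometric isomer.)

2

In a square planar complex each vertex has one trans partner and two cis neighbours.
Systematic placement gives 2 geometric isomers: OH cis; OH trans.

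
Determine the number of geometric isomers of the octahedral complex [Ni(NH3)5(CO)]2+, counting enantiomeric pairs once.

An octahedron has six vertices in three trans pairs; every non-trans pair is cis.
Only one geometric arrangement is possible.

1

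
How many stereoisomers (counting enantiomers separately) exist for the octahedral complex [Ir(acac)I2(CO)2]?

4

Each acac is bidentate and must span two cis positions.
There are 3 geometric isomers: I cis, CO trans; I cis, CO cis (chiral); I trans, CO cis.
One of these lacks any improper symmetry element and so occurs as an enantiomeric pair, giving 3 + 1 = 4 stereoisomers in total.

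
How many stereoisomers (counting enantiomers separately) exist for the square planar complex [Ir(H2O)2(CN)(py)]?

A square has two trans pairs of vertices; adjacent vertices are cis.
Working through the distinct placements yields 2 geometric isomers: H2O cis; H2O trans.
Each arrangement has an internal mirror plane or centre of symmetry, so none is chiral.

2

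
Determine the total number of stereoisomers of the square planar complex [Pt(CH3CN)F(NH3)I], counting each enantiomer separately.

A square has two trans pairs of vertices; adjacent vertices are cis.
Working through the distinct placements yields 3 geometric isomers: (CH3CN/I trans, F/NH3 trans); (CH3CN/NH3 trans, F/I trans); (CH3CN/F trans, I/NH3 trans).
Each arrangement has an internal mirror plane or centre of symmetry, so none is chiral.

3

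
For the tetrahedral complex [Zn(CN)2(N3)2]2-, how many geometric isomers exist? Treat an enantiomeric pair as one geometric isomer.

Only one geometric arrangement is possible.

1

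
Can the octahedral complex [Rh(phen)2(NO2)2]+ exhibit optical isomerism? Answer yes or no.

The six octahedral sites form three mutually perpendicular trans pairs.
Each phen is bidentate and must span two cis positions.
There are 2 geometric isomers: NO2 trans; NO2 cis (chiral).
One of these lacks any improper symmetry element and so occurs as an enantiomeric pair, giving 2 + 1 = 3 stereoisomers in total.

yes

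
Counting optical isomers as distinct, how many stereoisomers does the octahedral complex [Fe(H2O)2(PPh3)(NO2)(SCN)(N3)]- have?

The six octahedral sites form three mutually perpendicular trans pairs.
Placing the ligands in turn and identifying arrangements related by rotation or reflection leaves 9 distinct geometric isomers.
Of these, 6 lack any improper symmetry element and so occur as enantiomeric pairs, giving 9 + 6 = 15 stereoisomers in total.

15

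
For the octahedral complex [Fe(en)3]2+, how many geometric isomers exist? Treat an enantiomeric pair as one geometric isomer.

1

An octahedron has six vertices in three trans pairs; every non-trans pair is cis.
Each en is bidentate and must span two cis positions.
Only one geometric arrangement is possible; it has no improper symmetry element, so it exists as a pair of enantiomers (2 stereoisomers).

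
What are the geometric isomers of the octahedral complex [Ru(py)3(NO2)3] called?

An octahedron has six vertices in three trans pairs; every non-trans pair is cis.
Working through the distinct placements yields 2 geometric isomers: py mer; py fac.

fac and mer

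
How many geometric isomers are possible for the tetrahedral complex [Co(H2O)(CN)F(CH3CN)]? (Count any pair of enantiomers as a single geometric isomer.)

All four vertices of a tetrahedron are equivalent and mutually adjacent, so cis/trans isomerism cannot arise.
Only one geometric arrangement is possible; it has no improper symmetry element, so it exists as a pair of enantiomers (2 stereoisomers).

1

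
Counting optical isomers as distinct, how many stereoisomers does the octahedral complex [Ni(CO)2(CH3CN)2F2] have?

Working through the distinct placements yields 5 geometric isomers: CO trans, CH3CN trans, F trans; CO cis, CH3CN trans, F cis; CO cis, CH3CN cis, F trans; CO cis, CH3CN cis, F cis (chiral); CO trans, CH3CN cis, F cis.
One of these lacks any improper symmetry element and so occurs as an enantiomeric pair, giving 5 + 1 = 6 stereoisomers in total.

6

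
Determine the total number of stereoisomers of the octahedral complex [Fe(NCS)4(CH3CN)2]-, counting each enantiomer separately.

The distinct arrangements are (2 in all): CH3CN trans; CH3CN cis.
Each arrangement has an internal mirror plane or centre of symmetry, so none is chiral.

2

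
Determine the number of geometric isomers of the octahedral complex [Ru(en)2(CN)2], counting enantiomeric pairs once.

2

The six octahedral sites form three mutually perpendicular trans pairs.
Each en is bidentate and must span two cis positions.
Systematic placement gives 2 geometric isomers: CN trans; CN cis (chiral).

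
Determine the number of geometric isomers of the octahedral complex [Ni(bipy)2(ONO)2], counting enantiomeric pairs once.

The six octahedral sites form three mutually perpendicular trans pairs.
Each bipy is bidentate and must span two cis positions.
The distinct arrangements are (2 in all): ONO trans; ONO cis (chiral).

2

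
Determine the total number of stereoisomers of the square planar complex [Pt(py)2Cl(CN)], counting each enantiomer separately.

2

A square has two trans pairs of vertices; adjacent vertices are cis.
There are 2 geometric isomers: py cis; py trans.
Each arrangement has an internal mirror plane or centre of symmetry, so none is chiral.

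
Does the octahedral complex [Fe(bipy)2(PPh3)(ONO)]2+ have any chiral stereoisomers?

In an octahedral complex each vertex has one trans partner and four cis neighbours.
Each bipy is bidentate and must span two cis positions.
There are 2 geometric isomers: PPh3 and ONO mutually trans; PPh3 and ONO mutually cis (chiral).
One of these lacks any improper symmetry element and so occurs as an enantiomeric pair, giving 2 + 1 = 3 stereoisomers in total.

yes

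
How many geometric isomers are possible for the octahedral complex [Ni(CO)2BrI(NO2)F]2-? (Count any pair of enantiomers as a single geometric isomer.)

9

An octahedron has six vertices in three trans pairs; every non-trans pair is cis.
Systematic enumeration (placing each ligand type in turn and discarding arrangements equivalent by rotation or reflection) gives 9 geometric isomers.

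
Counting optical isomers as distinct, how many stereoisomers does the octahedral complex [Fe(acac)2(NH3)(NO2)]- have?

3

In an octahedral complex each vertex has one trans partner and four cis neighbours.
Each acac is bidentate and must span two cis positions.
The distinct arrangements are (2 in all): NH3 and NO2 mutually trans; NH3 and NO2 mutually cis (chiral).
One of these lacks any improper symmetry element and so occurs as an enantiomeric pair, giving 2 + 1 = 3 stereoisomers in total.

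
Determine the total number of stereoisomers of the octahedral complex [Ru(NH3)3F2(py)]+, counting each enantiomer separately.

In an octahedral complex each vertex has one trans partner and four cis neighbours.
There are 3 geometric isomers: NH3 mer, F trans; NH3 fac, F cis; NH3 mer, F cis.
Each arrangement has an internal mirror plane or centre of symmetry, so none is chiral.

3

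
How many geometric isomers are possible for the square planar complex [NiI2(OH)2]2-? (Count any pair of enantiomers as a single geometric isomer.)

A square has two trans pairs of vertices; adjacent vertices are cis.
There are 2 geometric isomers: I cis; I trans.

2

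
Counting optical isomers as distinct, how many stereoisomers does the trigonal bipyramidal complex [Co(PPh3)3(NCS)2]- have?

3

In a trigonal bipyramid the two axial positions differ from the three equatorial ones.
There are 3 geometric isomers: NCS both axial; NCS one axial, one equatorial; NCS both equatorial.
Each arrangement has an internal mirror plane or centre of symmetry, so none is chiral.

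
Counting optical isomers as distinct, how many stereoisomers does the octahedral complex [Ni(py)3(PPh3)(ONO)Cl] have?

5

The six octahedral sites form three mutually perpendicular trans pairs.
The distinct arrangements are (4 in all): py mer (3 arrangements); py fac (chiral).
One of these lacks any improper symmetry element and so occurs as an enantiomeric pair, giving 4 + 1 = 5 stereoisomers in total.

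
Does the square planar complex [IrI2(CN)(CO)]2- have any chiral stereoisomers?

no

In a square planar complex each vertex has one trans partner and two cis neighbours.
Systematic placement gives 2 geometric isomers: I cis; I trans.
Each arrangement has an internal mirror plane or centre of symmetry, so none is chiral.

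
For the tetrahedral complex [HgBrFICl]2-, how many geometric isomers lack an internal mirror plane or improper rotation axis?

1

All four vertices of a tetrahedron are equivalent and mutually adjacent, so cis/trans isomerism cannot arise.
Only one geometric arrangement is possible; it has no improper symmetry element, so it exists as a pair of enantiomers (2 stereoisomers).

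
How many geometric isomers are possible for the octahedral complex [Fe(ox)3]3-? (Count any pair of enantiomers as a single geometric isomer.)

The six octahedral sites form three mutually perpendicular trans pairs.
Each ox is bidentate and must span two cis positions.
Only one geometric arrangement is possible; it has no improper symmetry element, so it exists as a pair of enantiomers (2 stereoisomers).

1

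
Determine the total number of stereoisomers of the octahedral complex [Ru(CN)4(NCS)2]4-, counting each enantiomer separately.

2

The six octahedral sites form three mutually perpendicular trans pairs.
Systematic placement gives 2 geometric isomers: NCS trans; NCS cis.
Each arrangement has an internal mirror plane or centre of symmetry, so none is chiral.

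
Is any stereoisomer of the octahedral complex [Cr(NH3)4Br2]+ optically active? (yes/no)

The six octahedral sites form three mutually perpendicular trans pairs.
There are 2 geometric isomers: Br trans; Br cis.
Each arrangement has an internal mirror plane or centre of symmetry, so none is chiral.

no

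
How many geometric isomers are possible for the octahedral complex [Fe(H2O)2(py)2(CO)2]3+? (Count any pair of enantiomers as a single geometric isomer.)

5

In an octahedral complex each vertex has one trans partner and four cis neighbours.
Systematic placement gives 5 geometric isomers: H2O trans, py trans, CO trans; H2O cis, py cis, CO trans; H2O cis, py trans, CO cis; H2O cis, py cis, CO cis (chiral); H2O trans, py cis, CO cis.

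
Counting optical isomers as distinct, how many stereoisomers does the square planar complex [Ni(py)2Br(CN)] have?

2

In a square planar complex each vertex has one trans partner and two cis neighbours.
There are 2 geometric isomers: py cis; py trans.
Each arrangement has an internal mirror plane or centre of symmetry, so none is chiral.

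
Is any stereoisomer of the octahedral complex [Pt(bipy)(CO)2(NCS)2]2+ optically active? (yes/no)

yes

The six octahedral sites form three mutually perpendicular trans pairs.
Each bipy is bidentate and must span two cis positions.
Systematic placement gives 3 geometric isomers: CO trans, NCS cis; CO cis, NCS cis (chiral); CO cis, NCS trans.
One of these lacks any improper symmetry element and so occurs as an enantiomeric pair, giving 3 + 1 = 4 stereoisomers in total.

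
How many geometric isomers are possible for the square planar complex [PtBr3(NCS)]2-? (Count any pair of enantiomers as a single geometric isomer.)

1

In a square planar complex each vertex has one trans partner and two cis neighbours.
Only one geometric arrangement is possible.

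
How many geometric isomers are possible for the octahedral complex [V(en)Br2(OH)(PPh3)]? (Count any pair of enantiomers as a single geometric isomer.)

4

The six octahedral sites form three mutually perpendicular trans pairs.
Each en is bidentate and must span two cis positions.
The distinct arrangements are (4 in all): Br trans; Br cis (3 arrangements, 2 chiral).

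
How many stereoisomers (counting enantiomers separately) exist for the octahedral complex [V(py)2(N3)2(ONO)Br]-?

An octahedron has six vertices in three trans pairs; every non-trans pair is cis.
There are 6 geometric isomers: py trans, N3 cis; py cis, N3 cis (3 arrangements, 2 chiral); py trans, N3 trans; py cis, N3 trans.
Of these, 2 lack any improper symmetry element and so occur as enantiomeric pairs, giving 6 + 2 = 8 stereoisomers in total.

8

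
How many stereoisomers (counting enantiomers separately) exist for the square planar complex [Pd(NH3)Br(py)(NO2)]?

3

A square has two trans pairs of vertices; adjacent vertices are cis.
Working through the distinct placements yields 3 geometric isomers: (Br/NO2 trans, NH3/py trans); (Br/py trans, NH3/NO2 trans); (Br/NH3 trans, NO2/py trans).
Each arrangement has an internal mirror plane or centre of symmetry, so none is chiral.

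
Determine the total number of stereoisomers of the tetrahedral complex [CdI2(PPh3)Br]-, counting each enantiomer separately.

1

In a tetrahedral complex all four positions are equivalent and every pair of ligands is adjacent — there is no cis/trans distinction.
Only one geometric arrangement is possible.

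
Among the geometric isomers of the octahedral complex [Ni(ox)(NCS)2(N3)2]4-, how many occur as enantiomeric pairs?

An octahedron has six vertices in three trans pairs; every non-trans pair is cis.
Each ox is bidentate and must span two cis positions.
Systematic placement gives 3 geometric isomers: NCS cis, N3 trans; NCS cis, N3 cis (chiral); NCS trans, N3 cis.
One of these lacks any improper symmetry element and so occurs as an enantiomeric pair, giving 3 + 1 = 4 stereoisomers in total.

1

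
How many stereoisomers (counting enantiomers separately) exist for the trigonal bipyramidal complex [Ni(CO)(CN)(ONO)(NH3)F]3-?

In a trigonal bipyramid the two axial positions differ from the three equatorial ones.
Placing the ligands in turn and identifying arrangements related by rotation or reflection leaves 10 distinct geometric isomers.
Of these, 10 lack any improper symmetry element and so occur as enantiomeric pairs, giving 10 + 10 = 20 stereoisomers in total.

20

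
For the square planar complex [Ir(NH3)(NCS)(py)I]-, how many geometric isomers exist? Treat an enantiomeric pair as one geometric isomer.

3

In a square planar complex each vertex has one trans partner and two cis neighbours.
Working through the distinct placements yields 3 geometric isomers: (I/NH3 trans, NCS/py trans); (I/py trans, NCS/NH3 trans); (I/NCS trans, NH3/py trans).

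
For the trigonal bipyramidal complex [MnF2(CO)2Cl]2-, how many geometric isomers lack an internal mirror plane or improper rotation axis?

1

A trigonal bipyramid has two axial and three equatorial sites, which are chemically inequivalent.
Systematic enumeration (placing each ligand type in turn and discarding arrangements equivalent by rotation or reflection) gives 5 geometric isomers.
One of these lacks any improper symmetry element and so occurs as an enantiomeric pair, giving 5 + 1 = 6 stereoisomers in total.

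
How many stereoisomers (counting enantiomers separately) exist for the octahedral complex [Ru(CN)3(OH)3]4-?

In an octahedral complex each vertex has one trans partner and four cis neighbours.
Systematic placement gives 2 geometric isomers: CN mer; CN fac.
Each arrangement has an internal mirror plane or centre of symmetry, so none is chiral.

2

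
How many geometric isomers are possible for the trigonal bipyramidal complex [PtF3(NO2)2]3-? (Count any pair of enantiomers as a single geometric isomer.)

3

Systematic placement gives 3 geometric isomers: NO2 both equatorial; NO2 one axial, one equatorial; NO2 both axial.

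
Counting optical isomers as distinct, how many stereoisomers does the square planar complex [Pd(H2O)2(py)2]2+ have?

2

In a square planar complex each vertex has one trans partner and two cis neighbours.
Systematic placement gives 2 geometric isomers: H2O cis; H2O trans.
Each arrangement has an internal mirror plane or centre of symmetry, so none is chiral.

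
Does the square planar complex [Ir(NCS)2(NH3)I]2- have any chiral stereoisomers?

no

Working through the distinct placements yields 2 geometric isomers: NCS cis; NCS trans.
Each arrangement has an internal mirror plane or centre of symmetry, so none is chiral.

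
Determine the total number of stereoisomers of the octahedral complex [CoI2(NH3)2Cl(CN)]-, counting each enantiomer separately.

8

There are 6 geometric isomers: I trans, NH3 trans; I cis, NH3 cis (3 arrangements, 2 chiral); I cis, NH3 trans; I trans, NH3 cis.
Of these, 2 lack any improper symmetry element and so occur as enantiomeric pairs, giving 6 + 2 = 8 stereoisomers in total.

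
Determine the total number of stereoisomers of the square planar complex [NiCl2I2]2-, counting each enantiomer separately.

In a square planar complex each vertex has one trans partner and two cis neighbours.
Systematic placement gives 2 geometric isomers: Cl cis; Cl trans.
Each arrangement has an internal mirror plane or centre of symmetry, so none is chiral.

2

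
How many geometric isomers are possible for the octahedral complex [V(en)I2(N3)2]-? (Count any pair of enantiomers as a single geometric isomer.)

3

The six octahedral sites form three mutually perpendicular trans pairs.
Each en is bidentate and must span two cis positions.
The distinct arrangements are (3 in all): I trans, N3 cis; I cis, N3 cis (chiral); I cis, N3 trans.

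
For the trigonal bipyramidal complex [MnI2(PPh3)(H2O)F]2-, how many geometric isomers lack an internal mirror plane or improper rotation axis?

3

Placing the ligands in turn and identifying arrangements related by rotation or reflection leaves 7 distinct geometric isomers.
Of these, 3 lack any improper symmetry element and so occur as enantiomeric pairs, giving 7 + 3 = 10 stereoisomers in total.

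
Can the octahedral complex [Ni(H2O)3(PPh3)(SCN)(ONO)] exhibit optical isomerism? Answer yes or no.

In an octahedral complex each vertex has one trans partner and four cis neighbours.
Systematic placement gives 4 geometric isomers: H2O mer (3 arrangements); H2O fac (chiral).
One of these lacks any improper symmetry element and so occurs as an enantiomeric pair, giving 4 + 1 = 5 stereoisomers in total.

yes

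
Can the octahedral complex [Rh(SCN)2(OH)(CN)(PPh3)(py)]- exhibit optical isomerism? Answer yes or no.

Exhaustive case analysis gives 9 geometric isomers.
Of these, 6 lack any improper symmetry element and so occur as enantiomeric pairs, giving 9 + 6 = 15 stereoisomers in total.

yes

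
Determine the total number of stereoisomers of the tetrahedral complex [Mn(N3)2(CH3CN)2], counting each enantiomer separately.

Only one geometric arrangement is possible.

1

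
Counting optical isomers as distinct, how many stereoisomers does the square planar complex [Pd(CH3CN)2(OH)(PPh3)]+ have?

A square has two trans pairs of vertices; adjacent vertices are cis.
The distinct arrangements are (2 in all): CH3CN cis; CH3CN trans.
Each arrangement has an internal mirror plane or centre of symmetry, so none is chiral.

2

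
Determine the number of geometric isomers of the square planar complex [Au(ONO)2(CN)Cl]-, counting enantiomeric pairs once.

There are 2 geometric isomers: ONO cis; ONO trans.

2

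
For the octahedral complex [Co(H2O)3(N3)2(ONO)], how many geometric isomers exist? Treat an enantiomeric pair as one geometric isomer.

3

In an octahedral complex each vertex has one trans partner and four cis neighbours.
The distinct arrangements are (3 in all): H2O mer, N3 cis; H2O mer, N3 trans; H2O fac, N3 cis.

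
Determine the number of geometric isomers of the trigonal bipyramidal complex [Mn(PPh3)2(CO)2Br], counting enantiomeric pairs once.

In a trigonal bipyramid the two axial positions differ from the three equatorial ones.
Placing the ligands in turn and identifying arrangements related by rotation or reflection leaves 5 distinct geometric isomers.

5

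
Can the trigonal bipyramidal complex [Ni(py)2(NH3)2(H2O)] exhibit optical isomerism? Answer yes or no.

A trigonal bipyramid has two axial and three equatorial sites, which are chemically inequivalent.
Systematic enumeration (placing each ligand type in turn and discarding arrangements equivalent by rotation or reflection) gives 5 geometric isomers.
One of these lacks any improper symmetry element and so occurs as an enantiomeric pair, giving 5 + 1 = 6 stereoisomers in total.

yes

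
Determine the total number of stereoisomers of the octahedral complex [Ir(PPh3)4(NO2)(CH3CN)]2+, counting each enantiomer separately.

2

An octahedron has six vertices in three trans pairs; every non-trans pair is cis.
Working through the distinct placements yields 2 geometric isomers: NO2 and CH3CN mutually trans; NO2 and CH3CN mutually cis.
Each arrangement has an internal mirror plane or centre of symmetry, so none is chiral.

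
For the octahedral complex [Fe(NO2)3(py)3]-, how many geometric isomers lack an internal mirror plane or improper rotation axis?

In an octahedral complex each vertex has one trans partner and four cis neighbours.
Systematic placement gives 2 geometric isomers: NO2 mer; NO2 fac.
Each arrangement has an internal mirror plane or centre of symmetry, so none is chiral.

0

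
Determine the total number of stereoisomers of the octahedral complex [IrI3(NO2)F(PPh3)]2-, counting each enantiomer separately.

5

The six octahedral sites form three mutually perpendicular trans pairs.
Systematic placement gives 4 geometric isomers: I mer (3 arrangements); I fac (chiral).
One of these lacks any improper symmetry element and so occurs as an enantiomeric pair, giving 4 + 1 = 5 stereoisomers in total.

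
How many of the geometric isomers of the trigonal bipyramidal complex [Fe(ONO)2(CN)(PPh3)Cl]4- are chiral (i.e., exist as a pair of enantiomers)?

A trigonal bipyramid has two axial and three equatorial sites, which are chemically inequivalent.
Systematic enumeration (placing each ligand type in turn and discarding arrangements equivalent by rotation or reflection) gives 7 geometric isomers.
Of these, 3 lack any improper symmetry element and so occur as enantiomeric pairs, giving 7 + 3 = 10 stereoisomers in total.

3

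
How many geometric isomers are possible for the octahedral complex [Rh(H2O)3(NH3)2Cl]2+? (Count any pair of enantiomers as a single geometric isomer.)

The six octahedral sites form three mutually perpendicular trans pairs.
There are 3 geometric isomers: H2O mer, NH3 trans; H2O fac, NH3 cis; H2O mer, NH3 cis.

3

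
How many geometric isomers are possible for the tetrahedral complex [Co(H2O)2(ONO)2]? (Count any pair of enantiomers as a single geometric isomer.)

All four vertices of a tetrahedron are equivalent and mutually adjacent, so cis/trans isomerism cannot arise.
Only one geometric arrangement is possible.

1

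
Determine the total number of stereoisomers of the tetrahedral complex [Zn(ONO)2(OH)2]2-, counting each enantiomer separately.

1

In a tetrahedral complex all four positions are equivalent and every pair of ligands is adjacent — there is no cis/trans distinction.
Only one geometric arrangement is possible.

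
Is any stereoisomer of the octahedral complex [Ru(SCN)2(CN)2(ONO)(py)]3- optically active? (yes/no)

The six octahedral sites form three mutually perpendicular trans pairs.
The distinct arrangements are (6 in all): SCN cis, CN trans; SCN trans, CN trans; SCN cis, CN cis (3 arrangements, 2 chiral); SCN trans, CN cis.
Of these, 2 lack any improper symmetry element and so occur as enantiomeric pairs, giving 6 + 2 = 8 stereoisomers in total.

yes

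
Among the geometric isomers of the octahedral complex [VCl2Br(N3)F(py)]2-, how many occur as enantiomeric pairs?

In an octahedral complex each vertex has one trans partner and four cis neighbours.
Placing the ligands in turn and identifying arrangements related by rotation or reflection leaves 9 distinct geometric isomers.
Of these, 6 lack any improper symmetry element and so occur as enantiomeric pairs, giving 9 + 6 = 15 stereoisomers in total.

6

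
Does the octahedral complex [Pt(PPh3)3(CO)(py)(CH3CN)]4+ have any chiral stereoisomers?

yes

An octahedron has six vertices in three trans pairs; every non-trans pair is cis.
Systematic placement gives 4 geometric isomers: PPh3 mer (3 arrangements); PPh3 fac (chiral).
One of these lacks any improper symmetry element and so occurs as an enantiomeric pair, giving 4 + 1 = 5 stereoisomers in total.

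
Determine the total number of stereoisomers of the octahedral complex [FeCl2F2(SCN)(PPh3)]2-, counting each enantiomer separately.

There are 6 geometric isomers: Cl trans, F trans; Cl trans, F cis; Cl cis, F cis (3 arrangements, 2 chiral); Cl cis, F trans.
Of these, 2 lack any improper symmetry element and so occur as enantiomeric pairs, giving 6 + 2 = 8 stereoisomers in total.

8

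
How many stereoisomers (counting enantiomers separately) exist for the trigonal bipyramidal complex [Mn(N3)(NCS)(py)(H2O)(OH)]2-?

20

A trigonal bipyramid has two axial and three equatorial sites, which are chemically inequivalent.
Systematic enumeration (placing each ligand type in turn and discarding arrangements equivalent by rotation or reflection) gives 10 geometric isomers.
Of these, 10 lack any improper symmetry element and so occur as enantiomeric pairs, giving 10 + 10 = 20 stereoisomers in total.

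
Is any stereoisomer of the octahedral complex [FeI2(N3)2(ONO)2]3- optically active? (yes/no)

In an octahedral complex each vertex has one trans partner and four cis neighbours.
Working through the distinct placements yields 5 geometric isomers: I trans, N3 trans, ONO trans; I trans, N3 cis, ONO cis; I cis, N3 cis, ONO trans; I cis, N3 cis, ONO cis (chiral); I cis, N3 trans, ONO cis.
One of these lacks any improper symmetry element and so occurs as an enantiomeric pair, giving 5 + 1 = 6 stereoisomers in total.

yes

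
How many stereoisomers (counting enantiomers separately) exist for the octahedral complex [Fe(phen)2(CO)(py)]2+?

Each phen is bidentate and must span two cis positions.
Working through the distinct placements yields 2 geometric isomers: CO and py mutually cis (chiral); CO and py mutually trans.
One of these lacks any improper symmetry element and so occurs as an enantiomeric pair, giving 2 + 1 = 3 stereoisomers in total.

3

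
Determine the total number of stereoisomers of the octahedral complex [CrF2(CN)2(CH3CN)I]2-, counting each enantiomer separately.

Working through the distinct placements yields 6 geometric isomers: F cis, CN cis (3 arrangements, 2 chiral); F trans, CN cis; F cis, CN trans; F trans, CN trans.
Of these, 2 lack any improper symmetry element and so occur as enantiomeric pairs, giving 6 + 2 = 8 stereoisomers in total.

8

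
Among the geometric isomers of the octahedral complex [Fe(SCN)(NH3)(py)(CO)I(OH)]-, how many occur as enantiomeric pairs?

The six octahedral sites form three mutually perpendicular trans pairs.
Systematic enumeration (placing each ligand type in turn and discarding arrangements equivalent by rotation or reflection) gives 15 geometric isomers.
Of these, 15 lack any improper symmetry element and so occur as enantiomeric pairs, giving 15 + 15 = 30 stereoisomers in total.

15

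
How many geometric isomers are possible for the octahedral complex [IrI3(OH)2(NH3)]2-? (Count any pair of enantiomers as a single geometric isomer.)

3

An octahedron has six vertices in three trans pairs; every non-trans pair is cis.
Working through the distinct placements yields 3 geometric isomers: I mer, OH trans; I mer, OH cis; I fac, OH cis.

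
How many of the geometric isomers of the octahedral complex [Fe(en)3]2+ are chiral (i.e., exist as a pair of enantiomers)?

The six octahedral sites form three mutually perpendicular trans pairs.
Each en is bidentate and must span two cis positions.
Only one geometric arrangement is possible; it has no improper symmetry element, so it exists as a pair of enantiomers (2 stereoisomers).

1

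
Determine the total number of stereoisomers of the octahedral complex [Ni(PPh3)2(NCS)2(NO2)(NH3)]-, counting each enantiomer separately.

In an octahedral complex each vertex has one trans partner and four cis neighbours.
There are 6 geometric isomers: PPh3 trans, NCS trans; PPh3 cis, NCS trans; PPh3 trans, NCS cis; PPh3 cis, NCS cis (3 arrangements, 2 chiral).
Of these, 2 lack any improper symmetry element and so occur as enantiomeric pairs, giving 6 + 2 = 8 stereoisomers in total.

8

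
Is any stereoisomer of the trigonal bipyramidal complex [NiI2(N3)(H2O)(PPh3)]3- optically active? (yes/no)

A trigonal bipyramid has two axial and three equatorial sites, which are chemically inequivalent.
Exhaustive case analysis gives 7 geometric isomers.
Of these, 3 lack any improper symmetry element and so occur as enantiomeric pairs, giving 7 + 3 = 10 stereoisomers in total.

yes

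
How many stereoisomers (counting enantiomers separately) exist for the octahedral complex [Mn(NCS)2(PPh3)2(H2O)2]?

6

The six octahedral sites form three mutually perpendicular trans pairs.
Working through the distinct placements yields 5 geometric isomers: NCS trans, PPh3 trans, H2O trans; NCS cis, PPh3 cis, H2O trans; NCS cis, PPh3 trans, H2O cis; NCS cis, PPh3 cis, H2O cis (chiral); NCS trans, PPh3 cis, H2O cis.
One of these lacks any improper symmetry element and so occurs as an enantiomeric pair, giving 5 + 1 = 6 stereoisomers in total.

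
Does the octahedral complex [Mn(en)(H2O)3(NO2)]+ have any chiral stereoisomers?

An octahedron has six vertices in three trans pairs; every non-trans pair is cis.
Each en is bidentate and must span two cis positions.
Systematic placement gives 2 geometric isomers: H2O mer; H2O fac.
Each arrangement has an internal mirror plane or centre of symmetry, so none is chiral.

no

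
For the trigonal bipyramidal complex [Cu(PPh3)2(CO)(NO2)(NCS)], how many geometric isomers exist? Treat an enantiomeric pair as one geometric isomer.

In a trigonal bipyramid the two axial positions differ from the three equatorial ones.
Systematic enumeration (placing each ligand type in turn and discarding arrangements equivalent by rotation or reflection) gives 7 geometric isomers.

7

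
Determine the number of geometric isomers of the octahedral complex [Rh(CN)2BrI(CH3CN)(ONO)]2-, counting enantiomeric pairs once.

Placing the ligands in turn and identifying arrangements related by rotation or reflection leaves 9 distinct geometric isomers.

9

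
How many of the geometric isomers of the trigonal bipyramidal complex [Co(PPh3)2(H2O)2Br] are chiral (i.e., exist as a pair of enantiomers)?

1

A trigonal bipyramid has two axial and three equatorial sites, which are chemically inequivalent.
Systematic enumeration (placing each ligand type in turn and discarding arrangements equivalent by rotation or reflection) gives 5 geometric isomers.
One of these lacks any improper symmetry element and so occurs as an enantiomeric pair, giving 5 + 1 = 6 stereoisomers in total.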